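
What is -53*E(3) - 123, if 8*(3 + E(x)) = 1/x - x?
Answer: 161/3 ≈ 53.667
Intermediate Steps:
E(x) = -3 - x/8 + 1/(8*x) (E(x) = -3 + (1/x - x)/8 = -3 + (-x/8 + 1/(8*x)) = -3 - x/8 + 1/(8*x))
-53*E(3) - 123 = -53*(1 - 1*3*(24 + 3))/(8*3) - 123 = -53*(1 - 1*3*27)/(8*3) - 123 = -53*(1 - 81)/(8*3) - 123 = -53*(-80)/(8*3) - 123 = -53*(-10/3) - 123 = 530/3 - 123 = 161/3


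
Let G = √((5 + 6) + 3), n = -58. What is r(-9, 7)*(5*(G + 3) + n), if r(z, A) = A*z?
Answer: 2709 - 315*√14 ≈ 1530.4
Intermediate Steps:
G = √14 (G = √(11 + 3) = √14 ≈ 3.7417)
r(-9, 7)*(5*(G + 3) + n) = (7*(-9))*(5*(√14 + 3) - 58) = -63*(5*(3 + √14) - 58) = -63*((15 + 5*√14) - 58) = -63*(-43 + 5*√14) = 2709 - 315*√14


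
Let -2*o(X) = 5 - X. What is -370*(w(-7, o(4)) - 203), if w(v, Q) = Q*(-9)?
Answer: 73445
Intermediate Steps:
o(X) = -5/2 + X/2 (o(X) = -(5 - X)/2 = -5/2 + X/2)
w(v, Q) = -9*Q
-370*(w(-7, o(4)) - 203) = -370*(-9*(-5/2 + (½)*4) - 203) = -370*(-9*(-5/2 + 2) - 203) = -370*(-9*(-½) - 203) = -370*(9/2 - 203) = -370*(-397/2) = 73445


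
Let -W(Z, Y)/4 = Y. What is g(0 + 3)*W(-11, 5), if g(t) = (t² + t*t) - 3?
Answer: -300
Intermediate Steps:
W(Z, Y) = -4*Y
g(t) = -3 + 2*t² (g(t) = (t² + t²) - 3 = 2*t² - 3 = -3 + 2*t²)
g(0 + 3)*W(-11, 5) = (-3 + 2*(0 + 3)²)*(-4*5) = (-3 + 2*3²)*(-20) = (-3 + 2*9)*(-20) = (-3 + 18)*(-20) = 15*(-20) = -300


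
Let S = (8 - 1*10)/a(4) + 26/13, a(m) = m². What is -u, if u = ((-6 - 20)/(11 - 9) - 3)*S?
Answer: 30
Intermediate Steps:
S = 15/8 (S = (8 - 1*10)/(4²) + 26/13 = (8 - 10)/16 + 26*(1/13) = -2*1/16 + 2 = -⅛ + 2 = 15/8 ≈ 1.8750)
u = -30 (u = ((-6 - 20)/(11 - 9) - 3)*(15/8) = (-26/2 - 3)*(15/8) = (-26*½ - 3)*(15/8) = (-13 - 3)*(15/8) = -16*15/8 = -30)
-u = -1*(-30) = 30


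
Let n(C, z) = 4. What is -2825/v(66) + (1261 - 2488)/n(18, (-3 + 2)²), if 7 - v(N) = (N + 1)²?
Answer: -2744057/8964 ≈ -306.12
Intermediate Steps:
v(N) = 7 - (1 + N)² (v(N) = 7 - (N + 1)² = 7 - (1 + N)²)
-2825/v(66) + (1261 - 2488)/n(18, (-3 + 2)²) = -2825/(7 - (1 + 66)²) + (1261 - 2488)/4 = -2825/(7 - 1*67²) - 1227*¼ = -2825/(7 - 1*4489) - 1227/4 = -2825/(7 - 4489) - 1227/4 = -2825/(-4482) - 1227/4 = -2825*(-1/4482) - 1227/4 = 2825/4482 - 1227/4 = -2744057/8964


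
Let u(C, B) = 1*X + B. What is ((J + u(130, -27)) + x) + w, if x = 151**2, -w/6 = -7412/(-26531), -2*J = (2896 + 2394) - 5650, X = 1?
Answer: 608974633/26531 ≈ 22953.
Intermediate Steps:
u(C, B) = 1 + B (u(C, B) = 1*1 + B = 1 + B)
J = 180 (J = -((2896 + 2394) - 5650)/2 = -(5290 - 5650)/2 = -1/2*(-360) = 180)
w = -44472/26531 (w = -(-44472)/(-26531) = -(-44472)*(-1)/26531 = -6*7412/26531 = -44472/26531 ≈ -1.6762)
x = 22801
((J + u(130, -27)) + x) + w = ((180 + (1 - 27)) + 22801) - 44472/26531 = ((180 - 26) + 22801) - 44472/26531 = (154 + 22801) - 44472/26531 = 22955 - 44472/26531 = 608974633/26531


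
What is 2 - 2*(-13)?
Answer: 28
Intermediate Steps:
2 - 2*(-13) = 2 + 26 = 28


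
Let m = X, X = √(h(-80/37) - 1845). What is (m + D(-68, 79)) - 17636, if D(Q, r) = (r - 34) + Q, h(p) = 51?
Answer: -17659 + I*√1794 ≈ -17659.0 + 42.356*I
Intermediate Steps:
X = I*√1794 (X = √(51 - 1845) = √(-1794) = I*√1794 ≈ 42.356*I)
D(Q, r) = -34 + Q + r (D(Q, r) = (-34 + r) + Q = -34 + Q + r)
m = I*√1794 ≈ 42.356*I
(m + D(-68, 79)) - 17636 = (I*√1794 + (-34 - 68 + 79)) - 17636 = (I*√1794 - 23) - 17636 = (-23 + I*√1794) - 17636 = -17659 + I*√1794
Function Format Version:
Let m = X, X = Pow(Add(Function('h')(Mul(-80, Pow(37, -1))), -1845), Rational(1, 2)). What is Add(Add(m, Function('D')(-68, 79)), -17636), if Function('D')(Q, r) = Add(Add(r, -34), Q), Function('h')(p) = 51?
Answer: Add(-17659, Mul(I, Pow(1794, Rational(1, 2)))) ≈ Add(-17659., Mul(42.356, I))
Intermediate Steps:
X = Mul(I, Pow(1794, Rational(1, 2))) (X = Pow(Add(51, -1845), Rational(1, 2)) = Pow(-1794, Rational(1, 2)) = Mul(I, Pow(1794, Rational(1, 2))) ≈ Mul(42.356, I))
Function('D')(Q, r) = Add(-34, Q, r) (Function('D')(Q, r) = Add(Add(-34, r), Q) = Add(-34, Q, r))
m = Mul(I, Pow(1794, Rational(1, 2))) ≈ Mul(42.356, I)
Add(Add(m, Function('D')(-68, 79)), -17636) = Add(Add(Mul(I, Pow(1794, Rational(1, 2))), Add(-34, -68, 79)), -17636) = Add(Add(Mul(I, Pow(1794, Rational(1, 2))), -23), -17636) = Add(Add(-23, Mul(I, Pow(1794, Rational(1, 2)))), -17636) = Add(-17659, Mul(I, Pow(1794, Rational(1, 2))))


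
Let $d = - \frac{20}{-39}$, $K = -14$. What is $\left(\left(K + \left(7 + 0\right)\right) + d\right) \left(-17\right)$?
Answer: $\frac{4301}{39} \approx 110.28$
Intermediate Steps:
$d = \frac{20}{39}$ ($d = \left(-20\right) \left(- \frac{1}{39}\right) = \frac{20}{39} \approx 0.51282$)
$\left(\left(K + \left(7 + 0\right)\right) + d\right) \left(-17\right) = \left(\left(-14 + \left(7 + 0\right)\right) + \frac{20}{39}\right) \left(-17\right) = \left(\left(-14 + 7\right) + \frac{20}{39}\right) \left(-17\right) = \left(-7 + \frac{20}{39}\right) \left(-17\right) = \left(- \frac{253}{39}\right) \left(-17\right) = \frac{4301}{39}$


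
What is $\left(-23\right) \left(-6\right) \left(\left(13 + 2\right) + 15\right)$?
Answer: $4140$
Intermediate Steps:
$\left(-23\right) \left(-6\right) \left(\left(13 + 2\right) + 15\right) = 138 \left(15 + 15\right) = 138 \cdot 30 = 4140$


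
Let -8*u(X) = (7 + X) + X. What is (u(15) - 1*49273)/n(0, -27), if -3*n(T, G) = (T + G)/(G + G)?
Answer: 1182663/4 ≈ 2.9567e+5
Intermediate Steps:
u(X) = -7/8 - X/4 (u(X) = -((7 + X) + X)/8 = -(7 + 2*X)/8 = -7/8 - X/4)
n(T, G) = -(G + T)/(6*G) (n(T, G) = -(T + G)/(3*(G + G)) = -(G + T)/(3*(2*G)) = -(G + T)*1/(2*G)/3 = -(G + T)/(6*G))
(u(15) - 1*49273)/n(0, -27) = ((-7/8 - ¼*15) - 1*49273)/(((⅙)*(-1*(-27) - 1*0)/(-27))) = ((-7/8 - 15/4) - 49273)/(((⅙)*(-1/27)*(27 + 0))) = (-37/8 - 49273)/(((⅙)*(-1/27)*27)) = -394221/(8*(-⅙)) = -394221/8*(-6) = 1182663/4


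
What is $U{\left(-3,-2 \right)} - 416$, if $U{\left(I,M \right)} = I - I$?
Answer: $-416$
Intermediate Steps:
$U{\left(I,M \right)} = 0$
$U{\left(-3,-2 \right)} - 416 = 0 - 416 = -416$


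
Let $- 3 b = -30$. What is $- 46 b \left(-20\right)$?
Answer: $9200$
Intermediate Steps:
$b = 10$ ($b = \left(- \frac{1}{3}\right) \left(-30\right) = 10$)
$- 46 b \left(-20\right) = \left(-46\right) 10 \left(-20\right) = \left(-460\right) \left(-20\right) = 9200$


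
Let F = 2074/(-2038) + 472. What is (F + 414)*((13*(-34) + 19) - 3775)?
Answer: -3785743806/1019 ≈ -3.7152e+6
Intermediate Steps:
F = 479931/1019 (F = 2074*(-1/2038) + 472 = -1037/1019 + 472 = 479931/1019 ≈ 470.98)
(F + 414)*((13*(-34) + 19) - 3775) = (479931/1019 + 414)*((13*(-34) + 19) - 3775) = 901797*((-442 + 19) - 3775)/1019 = 901797*(-423 - 3775)/1019 = (901797/1019)*(-4198) = -3785743806/1019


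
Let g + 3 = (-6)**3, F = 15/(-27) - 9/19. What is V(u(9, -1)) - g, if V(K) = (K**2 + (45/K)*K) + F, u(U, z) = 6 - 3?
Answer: 46507/171 ≈ 271.97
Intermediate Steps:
u(U, z) = 3
F = -176/171 (F = 15*(-1/27) - 9*1/19 = -5/9 - 9/19 = -176/171 ≈ -1.0292)
V(K) = 7519/171 + K**2 (V(K) = (K**2 + (45/K)*K) - 176/171 = (K**2 + 45) - 176/171 = (45 + K**2) - 176/171 = 7519/171 + K**2)
g = -219 (g = -3 + (-6)**3 = -3 - 216 = -219)
V(u(9, -1)) - g = (7519/171 + 3**2) - 1*(-219) = (7519/171 + 9) + 219 = 9058/171 + 219 = 46507/171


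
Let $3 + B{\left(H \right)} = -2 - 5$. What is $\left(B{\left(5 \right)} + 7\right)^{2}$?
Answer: $9$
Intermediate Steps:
$B{\left(H \right)} = -10$ ($B{\left(H \right)} = -3 - 7 = -10$)
$\left(B{\left(5 \right)} + 7\right)^{2} = \left(-10 + 7\right)^{2} = \left(-3\right)^{2} = 9$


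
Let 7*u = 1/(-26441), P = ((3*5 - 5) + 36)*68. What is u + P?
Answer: 578952135/185087 ≈ 3128.0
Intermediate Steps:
P = 3128 (P = ((15 - 5) + 36)*68 = (10 + 36)*68 = 46*68 = 3128)
u = -1/185087 (u = (⅐)/(-26441) = (⅐)*(-1/26441) = -1/185087 ≈ -5.4029e-6)
u + P = -1/185087 + 3128 = 578952135/185087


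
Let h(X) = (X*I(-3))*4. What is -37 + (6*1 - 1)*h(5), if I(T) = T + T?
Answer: -637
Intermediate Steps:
I(T) = 2*T
h(X) = -24*X (h(X) = (X*(2*(-3)))*4 = (X*(-6))*4 = -6*X*4 = -24*X)
-37 + (6*1 - 1)*h(5) = -37 + (6*1 - 1)*(-24*5) = -37 + (6 - 1)*(-120) = -37 + 5*(-120) = -37 - 600 = -637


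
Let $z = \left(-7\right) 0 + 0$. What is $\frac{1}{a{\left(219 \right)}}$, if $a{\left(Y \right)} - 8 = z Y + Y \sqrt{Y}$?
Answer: $- \frac{8}{10503395} + \frac{219 \sqrt{219}}{10503395} \approx 0.0003078$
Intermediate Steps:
$z = 0$ ($z = 0 + 0 = 0$)
$a{\left(Y \right)} = 8 + Y^{\frac{3}{2}}$ ($a{\left(Y \right)} = 8 + \left(0 Y + Y \sqrt{Y}\right) = 8 + \left(0 + Y^{\frac{3}{2}}\right) = 8 + Y^{\frac{3}{2}}$)
$\frac{1}{a{\left(219 \right)}} = \frac{1}{8 + 219^{\frac{3}{2}}} = \frac{1}{8 + 219 \sqrt{219}}$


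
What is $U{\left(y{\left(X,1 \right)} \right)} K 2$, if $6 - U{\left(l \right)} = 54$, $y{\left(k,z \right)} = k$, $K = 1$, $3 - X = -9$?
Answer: $-96$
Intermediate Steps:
$X = 12$ ($X = 3 - -9 = 3 + 9 = 12$)
$U{\left(l \right)} = -48$ ($U{\left(l \right)} = 6 - 54 = -48$)
$U{\left(y{\left(X,1 \right)} \right)} K 2 = - 48 \cdot 1 \cdot 2 = \left(-48\right) 2 = -96$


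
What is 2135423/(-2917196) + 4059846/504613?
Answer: 10765804305517/1472055025148 ≈ 7.3135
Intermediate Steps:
2135423/(-2917196) + 4059846/504613 = 2135423*(-1/2917196) + 4059846*(1/504613) = -2135423/2917196 + 4059846/504613 = 10765804305517/1472055025148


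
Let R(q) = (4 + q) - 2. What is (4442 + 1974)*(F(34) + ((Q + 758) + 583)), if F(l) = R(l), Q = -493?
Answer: 5671744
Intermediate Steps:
R(q) = 2 + q
F(l) = 2 + l
(4442 + 1974)*(F(34) + ((Q + 758) + 583)) = (4442 + 1974)*((2 + 34) + ((-493 + 758) + 583)) = 6416*(36 + (265 + 583)) = 6416*(36 + 848) = 6416*884 = 5671744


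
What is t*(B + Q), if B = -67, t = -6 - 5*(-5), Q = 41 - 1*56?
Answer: -1558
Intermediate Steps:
Q = -15 (Q = 41 - 56 = -15)
t = 19 (t = -6 + 25 = 19)
t*(B + Q) = 19*(-67 - 15) = 19*(-82) = -1558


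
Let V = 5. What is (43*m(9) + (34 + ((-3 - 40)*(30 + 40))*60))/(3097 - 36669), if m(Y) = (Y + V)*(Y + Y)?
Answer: 7715/1526 ≈ 5.0557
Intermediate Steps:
m(Y) = 2*Y*(5 + Y) (m(Y) = (Y + 5)*(Y + Y) = (5 + Y)*(2*Y) = 2*Y*(5 + Y))
(43*m(9) + (34 + ((-3 - 40)*(30 + 40))*60))/(3097 - 36669) = (43*(2*9*(5 + 9)) + (34 + ((-3 - 40)*(30 + 40))*60))/(3097 - 36669) = (43*(2*9*14) + (34 - 43*70*60))/(-33572) = (43*252 + (34 - 3010*60))*(-1/33572) = (10836 + (34 - 180600))*(-1/33572) = (10836 - 180566)*(-1/33572) = -169730*(-1/33572) = 7715/1526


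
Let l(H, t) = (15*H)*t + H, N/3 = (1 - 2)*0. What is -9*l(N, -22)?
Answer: 0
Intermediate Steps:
N = 0 (N = 3*((1 - 2)*0) = 3*(-1*0) = 3*0 = 0)
l(H, t) = H + 15*H*t (l(H, t) = 15*H*t + H = H + 15*H*t)
-9*l(N, -22) = -0*(1 + 15*(-22)) = -0*(1 - 330) = -0*(-329) = -9*0 = 0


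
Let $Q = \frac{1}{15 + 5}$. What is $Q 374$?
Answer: $\frac{187}{10} \approx 18.7$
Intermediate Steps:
$Q = \frac{1}{20} \approx 0.05$
$Q 374 = \frac{1}{20} \cdot 374 = \frac{187}{10}$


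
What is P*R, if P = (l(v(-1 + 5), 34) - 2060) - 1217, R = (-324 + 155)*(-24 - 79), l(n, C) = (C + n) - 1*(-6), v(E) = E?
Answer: -56276831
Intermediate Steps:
l(n, C) = 6 + C + n (l(n, C) = (C + n) + 6 = 6 + C + n)
R = 17407 (R = -169*(-103) = 17407)
P = -3233 (P = ((6 + 34 + (-1 + 5)) - 2060) - 1217 = ((6 + 34 + 4) - 2060) - 1217 = (44 - 2060) - 1217 = -2016 - 1217 = -3233)
P*R = -3233*17407 = -56276831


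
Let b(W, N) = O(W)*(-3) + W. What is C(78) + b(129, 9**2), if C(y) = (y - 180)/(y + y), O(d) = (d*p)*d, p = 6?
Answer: -7784651/26 ≈ -2.9941e+5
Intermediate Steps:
O(d) = 6*d**2 (O(d) = (d*6)*d = (6*d)*d = 6*d**2)
C(y) = (-180 + y)/(2*y) (C(y) = (-180 + y)/((2*y)) = (-180 + y)*(1/(2*y)) = (-180 + y)/(2*y))
b(W, N) = W - 18*W**2 (b(W, N) = (6*W**2)*(-3) + W = -18*W**2 + W = W - 18*W**2)
C(78) + b(129, 9**2) = (1/2)*(-180 + 78)/78 + 129*(1 - 18*129) = (1/2)*(1/78)*(-102) + 129*(1 - 2322) = -17/26 + 129*(-2321) = -17/26 - 299409 = -7784651/26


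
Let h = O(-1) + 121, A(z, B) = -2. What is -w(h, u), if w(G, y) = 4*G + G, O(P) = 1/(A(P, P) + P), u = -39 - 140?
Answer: -1810/3 ≈ -603.33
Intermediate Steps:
u = -179
O(P) = 1/(-2 + P)
h = 362/3 (h = 1/(-2 - 1) + 121 = 1/(-3) + 121 = -1/3 + 121 = 362/3 ≈ 120.67)
w(G, y) = 5*G
-w(h, u) = -5*362/3 = -1*1810/3 = -1810/3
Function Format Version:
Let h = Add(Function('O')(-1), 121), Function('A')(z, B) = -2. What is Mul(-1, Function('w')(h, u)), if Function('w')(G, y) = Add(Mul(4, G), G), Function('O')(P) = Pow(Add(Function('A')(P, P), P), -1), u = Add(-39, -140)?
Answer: Rational(-1810, 3) ≈ -603.33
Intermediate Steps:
u = -179
Function('O')(P) = Pow(Add(-2, P), -1)
h = Rational(362, 3) (h = Add(Pow(Add(-2, -1), -1), 121) = Add(Pow(-3, -1), 121) = Add(Rational(-1, 3), 121) = Rational(362, 3) ≈ 120.67)
Function('w')(G, y) = Mul(5, G)
Mul(-1, Function('w')(h, u)) = Mul(-1, Mul(5, Rational(362, 3))) = Mul(-1, Rational(1810, 3)) = Rational(-1810, 3)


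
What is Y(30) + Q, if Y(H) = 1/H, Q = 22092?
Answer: 662761/30 ≈ 22092.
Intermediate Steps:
Y(30) + Q = 1/30 + 22092 = 662761/30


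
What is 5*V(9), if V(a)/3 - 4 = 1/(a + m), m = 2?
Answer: 675/11 ≈ 61.364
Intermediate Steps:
V(a) = 12 + 3/(2 + a) (V(a) = 12 + 3/(a + 2) = 12 + 3/(2 + a))
5*V(9) = 5*(3*(9 + 4*9)/(2 + 9)) = 5*(3*(9 + 36)/11) = 5*(3*(1/11)*45) = 5*(135/11) = 675/11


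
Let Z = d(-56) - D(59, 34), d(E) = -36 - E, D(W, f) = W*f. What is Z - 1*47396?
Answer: -49382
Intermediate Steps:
Z = -1986 (Z = (-36 - 1*(-56)) - 59*34 = (-36 + 56) - 1*2006 = 20 - 2006 = -1986)
Z - 1*47396 = -1986 - 1*47396 = -1986 - 47396 = -49382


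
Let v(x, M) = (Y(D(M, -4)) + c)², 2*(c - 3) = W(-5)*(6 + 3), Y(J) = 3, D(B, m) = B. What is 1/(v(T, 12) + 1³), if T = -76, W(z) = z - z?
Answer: 1/37 ≈ 0.027027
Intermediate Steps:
W(z) = 0
c = 3 (c = 3 + (0*(6 + 3))/2 = 3 + (0*9)/2 = 3 + (½)*0 = 3 + 0 = 3)
v(x, M) = 36 (v(x, M) = (3 + 3)² = 6² = 36)
1/(v(T, 12) + 1³) = 1/(36 + 1³) = 1/(36 + 1) = 1/37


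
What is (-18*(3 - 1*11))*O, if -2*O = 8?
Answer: -576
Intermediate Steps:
O = -4 (O = -½*8 = -4)
(-18*(3 - 1*11))*O = -18*(3 - 1*11)*(-4) = -18*(3 - 11)*(-4) = -18*(-8)*(-4) = 144*(-4) = -576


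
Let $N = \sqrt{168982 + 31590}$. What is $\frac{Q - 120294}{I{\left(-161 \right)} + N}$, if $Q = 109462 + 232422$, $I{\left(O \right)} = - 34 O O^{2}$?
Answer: $\frac{7860437362715}{5033303274083586} - \frac{110795 \sqrt{50143}}{5033303274083586} \approx 0.0015617$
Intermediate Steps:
$I{\left(O \right)} = - 34 O^{3}$
$N = 2 \sqrt{50143}$ ($N = \sqrt{200572} = 2 \sqrt{50143} \approx 447.85$)
$Q = 341884$
$\frac{Q - 120294}{I{\left(-161 \right)} + N} = \frac{341884 - 120294}{- 34 \left(-161\right)^{3} + 2 \sqrt{50143}} = \frac{341884 - 120294}{\left(-34\right) \left(-4173281\right) + 2 \sqrt{50143}} = \frac{341884 - 120294}{141891554 + 2 \sqrt{50143}} = \frac{221590}{141891554 + 2 \sqrt{50143}}$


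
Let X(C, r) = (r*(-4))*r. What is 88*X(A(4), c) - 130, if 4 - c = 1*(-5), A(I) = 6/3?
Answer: -28642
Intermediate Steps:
A(I) = 2 (A(I) = 6*(1/3) = 2)
c = 9 (c = 4 - (-5) = 4 - 1*(-5) = 4 + 5 = 9)
X(C, r) = -4*r**2 (X(C, r) = (-4*r)*r = -4*r**2)
88*X(A(4), c) - 130 = 88*(-4*9**2) - 130 = 88*(-4*81) - 130 = 88*(-324) - 130 = -28512 - 130 = -28642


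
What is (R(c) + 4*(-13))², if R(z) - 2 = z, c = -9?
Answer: 3481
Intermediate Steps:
R(z) = 2 + z
(R(c) + 4*(-13))² = ((2 - 9) + 4*(-13))² = (-7 - 52)² = (-59)² = 3481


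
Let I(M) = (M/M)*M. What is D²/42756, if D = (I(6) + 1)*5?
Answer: 175/6108 ≈ 0.028651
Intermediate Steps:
I(M) = M (I(M) = 1*M = M)
D = 35 (D = (6 + 1)*5 = 7*5 = 35)
D²/42756 = 35²/42756 = 1225*(1/42756) = 175/6108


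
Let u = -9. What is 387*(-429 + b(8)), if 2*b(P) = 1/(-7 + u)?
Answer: -5313123/32 ≈ -1.6604e+5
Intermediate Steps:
b(P) = -1/32 (b(P) = 1/(2*(-7 - 9)) = (½)/(-16) = (½)*(-1/16) = -1/32)
387*(-429 + b(8)) = 387*(-429 - 1/32) = 387*(-13729/32) = -5313123/32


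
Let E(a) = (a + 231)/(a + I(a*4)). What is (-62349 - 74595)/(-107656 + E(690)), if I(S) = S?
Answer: 52495200/41268031 ≈ 1.2721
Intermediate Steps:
E(a) = (231 + a)/(5*a) (E(a) = (a + 231)/(a + a*4) = (231 + a)/(a + 4*a) = (231 + a)/((5*a)) = (231 + a)*(1/(5*a)) = (231 + a)/(5*a))
(-62349 - 74595)/(-107656 + E(690)) = (-62349 - 74595)/(-107656 + (⅕)*(231 + 690)/690) = -136944/(-107656 + (⅕)*(1/690)*921) = -136944/(-107656 + 307/1150) = -136944/(-123804093/1150) = -136944*(-1150/123804093) = 52495200/41268031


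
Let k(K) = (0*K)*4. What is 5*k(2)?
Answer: 0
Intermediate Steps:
k(K) = 0 (k(K) = 0*4 = 0)
5*k(2) = 5*0 = 0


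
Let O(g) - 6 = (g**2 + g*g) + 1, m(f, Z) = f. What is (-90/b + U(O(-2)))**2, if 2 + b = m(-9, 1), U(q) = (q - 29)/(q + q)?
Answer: 1620529/27225 ≈ 59.524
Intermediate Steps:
O(g) = 7 + 2*g**2 (O(g) = 6 + ((g**2 + g*g) + 1) = 6 + ((g**2 + g**2) + 1) = 6 + (2*g**2 + 1) = 6 + (1 + 2*g**2) = 7 + 2*g**2)
U(q) = (-29 + q)/(2*q) (U(q) = (-29 + q)/((2*q)) = (-29 + q)*(1/(2*q)) = (-29 + q)/(2*q))
b = -11 (b = -2 - 9 = -11)
(-90/b + U(O(-2)))**2 = (-90/(-11) + (-29 + (7 + 2*(-2)**2))/(2*(7 + 2*(-2)**2)))**2 = (-90*(-1/11) + (-29 + (7 + 2*4))/(2*(7 + 2*4)))**2 = (90/11 + (-29 + (7 + 8))/(2*(7 + 8)))**2 = (90/11 + (1/2)*(-29 + 15)/15)**2 = (90/11 + (1/2)*(1/15)*(-14))**2 = (90/11 - 7/15)**2 = (1273/165)**2 = 1620529/27225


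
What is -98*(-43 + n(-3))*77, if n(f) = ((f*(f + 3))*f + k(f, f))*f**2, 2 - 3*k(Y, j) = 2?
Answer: 324478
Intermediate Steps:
k(Y, j) = 0 (k(Y, j) = 2/3 - 1/3*2 = 2/3 - 2/3 = 0)
n(f) = f**4*(3 + f) (n(f) = ((f*(f + 3))*f + 0)*f**2 = ((f*(3 + f))*f + 0)*f**2 = (f**2*(3 + f) + 0)*f**2 = (f**2*(3 + f))*f**2 = f**4*(3 + f))
-98*(-43 + n(-3))*77 = -98*(-43 + (-3)**4*(3 - 3))*77 = -98*(-43 + 81*0)*77 = -98*(-43 + 0)*77 = -98*(-43)*77 = 4214*77 = 324478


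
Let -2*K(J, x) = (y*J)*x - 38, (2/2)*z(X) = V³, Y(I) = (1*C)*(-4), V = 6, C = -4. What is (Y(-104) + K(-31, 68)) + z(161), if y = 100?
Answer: 105651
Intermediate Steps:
Y(I) = 16 (Y(I) = (1*(-4))*(-4) = -4*(-4) = 16)
z(X) = 216 (z(X) = 6³ = 216)
K(J, x) = 19 - 50*J*x (K(J, x) = -((100*J)*x - 38)/2 = -(100*J*x - 38)/2 = -(-38 + 100*J*x)/2 = 19 - 50*J*x)
(Y(-104) + K(-31, 68)) + z(161) = (16 + (19 - 50*(-31)*68)) + 216 = (16 + (19 + 105400)) + 216 = (16 + 105419) + 216 = 105435 + 216 = 105651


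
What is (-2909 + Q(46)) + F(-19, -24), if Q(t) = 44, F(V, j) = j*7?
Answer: -3033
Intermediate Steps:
F(V, j) = 7*j
(-2909 + Q(46)) + F(-19, -24) = (-2909 + 44) + 7*(-24) = -2865 - 168 = -3033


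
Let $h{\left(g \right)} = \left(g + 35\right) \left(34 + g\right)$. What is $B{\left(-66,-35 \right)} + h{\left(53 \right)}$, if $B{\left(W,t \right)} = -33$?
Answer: $7623$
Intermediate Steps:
$h{\left(g \right)} = \left(34 + g\right) \left(35 + g\right)$ ($h{\left(g \right)} = \left(35 + g\right) \left(34 + g\right) = \left(34 + g\right) \left(35 + g\right)$)
$B{\left(-66,-35 \right)} + h{\left(53 \right)} = -33 + \left(1190 + 53^{2} + 69 \cdot 53\right) = -33 + \left(1190 + 2809 + 3657\right) = -33 + 7656 = 7623$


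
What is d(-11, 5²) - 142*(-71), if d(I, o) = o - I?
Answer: 10118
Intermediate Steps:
d(-11, 5²) - 142*(-71) = (5² - 1*(-11)) - 142*(-71) = (25 + 11) + 10082 = 36 + 10082 = 10118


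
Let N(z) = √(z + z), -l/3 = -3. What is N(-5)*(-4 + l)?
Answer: 5*I*√10 ≈ 15.811*I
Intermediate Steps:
l = 9 (l = -3*(-3) = 9)
N(z) = √2*√z (N(z) = √(2*z) = √2*√z)
N(-5)*(-4 + l) = (√2*√(-5))*(-4 + 9) = (√2*(I*√5))*5 = (I*√10)*5 = 5*I*√10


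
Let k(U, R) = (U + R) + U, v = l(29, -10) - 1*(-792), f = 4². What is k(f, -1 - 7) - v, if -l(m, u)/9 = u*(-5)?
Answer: -318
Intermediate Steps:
l(m, u) = 45*u (l(m, u) = -9*u*(-5) = -(-45)*u = 45*u)
f = 16
v = 342 (v = 45*(-10) - 1*(-792) = -450 + 792 = 342)
k(U, R) = R + 2*U (k(U, R) = (R + U) + U = R + 2*U)
k(f, -1 - 7) - v = ((-1 - 7) + 2*16) - 1*342 = (-8 + 32) - 342 = 24 - 342 = -318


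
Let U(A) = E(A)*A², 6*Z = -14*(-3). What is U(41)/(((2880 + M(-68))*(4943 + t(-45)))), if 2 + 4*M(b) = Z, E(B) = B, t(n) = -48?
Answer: 275684/56414875 ≈ 0.0048867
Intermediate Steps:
Z = 7 (Z = (-14*(-3))/6 = (⅙)*42 = 7)
M(b) = 5/4 (M(b) = -½ + (¼)*7 = -½ + 7/4 = 5/4)
U(A) = A³ (U(A) = A*A² = A³)
U(41)/(((2880 + M(-68))*(4943 + t(-45)))) = 41³/(((2880 + 5/4)*(4943 - 48))) = 68921/(((11525/4)*4895)) = 68921/(56414875/4) = 68921*(4/56414875) = 275684/56414875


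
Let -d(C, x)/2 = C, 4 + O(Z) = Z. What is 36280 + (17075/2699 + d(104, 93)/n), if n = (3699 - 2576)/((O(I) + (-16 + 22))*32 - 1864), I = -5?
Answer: 111083349105/3030977 ≈ 36649.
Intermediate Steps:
O(Z) = -4 + Z
d(C, x) = -2*C
n = -1123/1960 (n = (3699 - 2576)/(((-4 - 5) + (-16 + 22))*32 - 1864) = 1123/((-9 + 6)*32 - 1864) = 1123/(-3*32 - 1864) = 1123/(-96 - 1864) = 1123/(-1960) = 1123*(-1/1960) = -1123/1960 ≈ -0.57296)
36280 + (17075/2699 + d(104, 93)/n) = 36280 + (17075/2699 + (-2*104)/(-1123/1960)) = 36280 + (17075*(1/2699) - 208*(-1960/1123)) = 36280 + (17075/2699 + 407680/1123) = 36280 + 1119503545/3030977 = 111083349105/3030977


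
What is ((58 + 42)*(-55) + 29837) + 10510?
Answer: 34847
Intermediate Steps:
((58 + 42)*(-55) + 29837) + 10510 = (100*(-55) + 29837) + 10510 = (-5500 + 29837) + 10510 = 24337 + 10510 = 34847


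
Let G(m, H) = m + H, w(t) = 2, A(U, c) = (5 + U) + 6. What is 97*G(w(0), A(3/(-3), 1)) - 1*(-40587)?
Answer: 41751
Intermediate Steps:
A(U, c) = 11 + U
G(m, H) = H + m
97*G(w(0), A(3/(-3), 1)) - 1*(-40587) = 97*((11 + 3/(-3)) + 2) - 1*(-40587) = 97*((11 + 3*(-⅓)) + 2) + 40587 = 97*((11 - 1) + 2) + 40587 = 97*(10 + 2) + 40587 = 97*12 + 40587 = 1164 + 40587 = 41751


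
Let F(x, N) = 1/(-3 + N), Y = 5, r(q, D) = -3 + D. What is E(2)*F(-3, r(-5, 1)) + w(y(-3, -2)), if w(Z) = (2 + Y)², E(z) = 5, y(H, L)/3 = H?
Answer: 48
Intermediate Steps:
y(H, L) = 3*H
w(Z) = 49 (w(Z) = (2 + 5)² = 7² = 49)
E(2)*F(-3, r(-5, 1)) + w(y(-3, -2)) = 5/(-3 + (-3 + 1)) + 49 = 5/(-3 - 2) + 49 = 5/(-5) + 49 = 5*(-⅕) + 49 = -1 + 49 = 48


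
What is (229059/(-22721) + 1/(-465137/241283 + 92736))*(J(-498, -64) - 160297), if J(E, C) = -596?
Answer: 824612855133815446338/508385900185871 ≈ 1.6220e+6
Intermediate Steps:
(229059/(-22721) + 1/(-465137/241283 + 92736))*(J(-498, -64) - 160297) = (229059/(-22721) + 1/(-465137/241283 + 92736))*(-596 - 160297) = (229059*(-1/22721) + 1/(-465137*1/241283 + 92736))*(-160893) = (-229059/22721 + 1/(-465137/241283 + 92736))*(-160893) = (-229059/22721 + 1/(22375155151/241283))*(-160893) = (-229059/22721 + 241283/22375155151)*(-160893) = -5125225181541866/508385900185871*(-160893) = 824612855133815446338/508385900185871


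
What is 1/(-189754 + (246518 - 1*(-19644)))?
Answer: 1/76408 ≈ 1.3088e-5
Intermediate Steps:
1/(-189754 + (246518 - 1*(-19644))) = 1/(-189754 + (246518 + 19644)) = 1/(-189754 + 266162) = 1/76408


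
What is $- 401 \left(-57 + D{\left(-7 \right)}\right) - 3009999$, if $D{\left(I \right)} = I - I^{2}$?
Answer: $-2964686$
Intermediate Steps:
$- 401 \left(-57 + D{\left(-7 \right)}\right) - 3009999 = - 401 \left(-57 - 7 \left(1 - -7\right)\right) - 3009999 = - 401 \left(-57 - 7 \left(1 + 7\right)\right) - 3009999 = - 401 \left(-57 - 56\right) - 3009999 = \left(-401\right) \left(-113\right) - 3009999 = 45313 - 3009999 = -2964686$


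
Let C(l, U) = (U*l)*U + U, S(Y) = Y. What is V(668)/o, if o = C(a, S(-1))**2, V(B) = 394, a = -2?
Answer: 394/9 ≈ 43.778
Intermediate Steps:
C(l, U) = U + l*U**2 (C(l, U) = l*U**2 + U = U + l*U**2)
o = 9 (o = (-(1 - 1*(-2)))**2 = (-(1 + 2))**2 = (-1*3)**2 = (-3)**2 = 9)
V(668)/o = 394/9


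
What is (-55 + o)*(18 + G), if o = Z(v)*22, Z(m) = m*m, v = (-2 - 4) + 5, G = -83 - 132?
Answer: 6501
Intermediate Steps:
G = -215
v = -1 (v = -6 + 5 = -1)
Z(m) = m²
o = 22 (o = (-1)²*22 = 1*22 = 22)
(-55 + o)*(18 + G) = (-55 + 22)*(18 - 215) = -33*(-197) = 6501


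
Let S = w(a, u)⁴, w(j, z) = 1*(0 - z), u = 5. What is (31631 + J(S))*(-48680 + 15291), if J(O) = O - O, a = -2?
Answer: -1056127459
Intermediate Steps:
w(j, z) = -z (w(j, z) = 1*(-z) = -z)
S = 625 (S = (-1*5)⁴ = (-5)⁴ = 625)
J(O) = 0
(31631 + J(S))*(-48680 + 15291) = (31631 + 0)*(-48680 + 15291) = 31631*(-33389) = -1056127459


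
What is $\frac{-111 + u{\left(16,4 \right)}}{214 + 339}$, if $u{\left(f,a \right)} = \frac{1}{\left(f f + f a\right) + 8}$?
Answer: $- \frac{5201}{25912} \approx -0.20072$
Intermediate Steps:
$u{\left(f,a \right)} = \frac{1}{8 + f^{2} + a f}$ ($u{\left(f,a \right)} = \frac{1}{\left(f^{2} + a f\right) + 8} = \frac{1}{8 + f^{2} + a f}$)
$\frac{-111 + u{\left(16,4 \right)}}{214 + 339} = \frac{-111 + \frac{1}{8 + 16^{2} + 4 \cdot 16}}{214 + 339} = \frac{-111 + \frac{1}{8 + 256 + 64}}{553} = \frac{-111 + \frac{1}{328}}{553} = \frac{1}{553} \left(- \frac{36407}{328}\right) = - \frac{5201}{25912}$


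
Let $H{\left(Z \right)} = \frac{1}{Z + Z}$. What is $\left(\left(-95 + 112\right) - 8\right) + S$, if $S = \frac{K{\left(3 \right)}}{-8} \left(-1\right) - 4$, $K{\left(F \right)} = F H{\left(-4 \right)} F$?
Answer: $\frac{311}{64} \approx 4.8594$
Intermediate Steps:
$H{\left(Z \right)} = \frac{1}{2 Z}$
$K{\left(F \right)} = - \frac{F^{2}}{8}$ ($K{\left(F \right)} = F \frac{1}{2 \left(-4\right)} F = F \frac{1}{2} \left(- \frac{1}{4}\right) F = F \left(- \frac{1}{8}\right) F = - \frac{F}{8} F = - \frac{F^{2}}{8}$)
$S = - \frac{265}{64}$ ($S = \frac{\left(- \frac{1}{8}\right) 3^{2}}{-8} \left(-1\right) - 4 = \left(- \frac{1}{8}\right) 9 \left(- \frac{1}{8}\right) \left(-1\right) - 4 = \left(- \frac{9}{8}\right) \left(- \frac{1}{8}\right) \left(-1\right) - 4 = \frac{9}{64} \left(-1\right) - 4 = - \frac{9}{64} - 4 = - \frac{265}{64} \approx -4.1406$)
$\left(\left(-95 + 112\right) - 8\right) + S = \left(\left(-95 + 112\right) - 8\right) - \frac{265}{64} = \left(17 - 8\right) - \frac{265}{64} = 9 - \frac{265}{64} = \frac{311}{64}$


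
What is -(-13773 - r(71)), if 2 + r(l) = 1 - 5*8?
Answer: 13732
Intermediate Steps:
r(l) = -41 (r(l) = -2 + (1 - 5*8) = -2 + (1 - 40) = -2 - 39 = -41)
-(-13773 - r(71)) = -(-13773 - 1*(-41)) = -(-13773 + 41) = -1*(-13732) = 13732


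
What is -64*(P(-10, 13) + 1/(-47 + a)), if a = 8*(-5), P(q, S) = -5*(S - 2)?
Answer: 306304/87 ≈ 3520.7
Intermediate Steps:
P(q, S) = 10 - 5*S (P(q, S) = -5*(-2 + S) = 10 - 5*S)
a = -40
-64*(P(-10, 13) + 1/(-47 + a)) = -64*((10 - 5*13) + 1/(-47 - 40)) = -64*((10 - 65) + 1/(-87)) = -64*(-55 - 1/87) = -64*(-4786/87) = 306304/87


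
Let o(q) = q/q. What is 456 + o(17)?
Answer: 457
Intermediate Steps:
o(q) = 1
456 + o(17) = 456 + 1 = 457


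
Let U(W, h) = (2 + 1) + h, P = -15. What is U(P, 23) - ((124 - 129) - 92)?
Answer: 123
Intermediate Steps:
U(W, h) = 3 + h
U(P, 23) - ((124 - 129) - 92) = (3 + 23) - ((124 - 129) - 92) = 26 - (-5 - 92) = 26 - 1*(-97) = 26 + 97 = 123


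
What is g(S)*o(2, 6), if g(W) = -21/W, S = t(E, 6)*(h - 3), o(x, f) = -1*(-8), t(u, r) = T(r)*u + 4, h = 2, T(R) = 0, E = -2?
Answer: 42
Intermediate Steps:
t(u, r) = 4 (t(u, r) = 0*u + 4 = 0 + 4 = 4)
o(x, f) = 8
S = -4 (S = 4*(2 - 3) = 4*(-1) = -4)
g(S)*o(2, 6) = -21/(-4)*8 = -21*(-¼)*8 = (21/4)*8 = 42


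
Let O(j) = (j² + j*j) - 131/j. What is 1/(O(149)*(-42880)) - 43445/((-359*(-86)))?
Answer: -6162327624733713/4379231281275520 ≈ -1.4072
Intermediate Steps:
O(j) = -131/j + 2*j² (O(j) = (j² + j²) - 131/j = 2*j² - 131/j = -131/j + 2*j²)
1/(O(149)*(-42880)) - 43445/((-359*(-86))) = 1/(((-131 + 2*149³)/149)*(-42880)) - 43445/((-359*(-86))) = -1/42880/((-131 + 2*3307949)/149) - 43445/30874 = -1/42880/((-131 + 6615898)/149) - 43445*1/30874 = -1/42880/((1/149)*6615767) - 43445/30874 = -1/42880/(6615767/149) - 43445/30874 = (149/6615767)*(-1/42880) - 43445/30874 = -149/283684088960 - 43445/30874 = -6162327624733713/4379231281275520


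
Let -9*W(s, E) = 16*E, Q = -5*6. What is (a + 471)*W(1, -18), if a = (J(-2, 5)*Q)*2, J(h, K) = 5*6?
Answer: -42528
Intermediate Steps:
Q = -30
J(h, K) = 30
W(s, E) = -16*E/9
a = -1800 (a = (30*(-30))*2 = -900*2 = -1800)
(a + 471)*W(1, -18) = (-1800 + 471)*(-16/9*(-18)) = -1329*32 = -42528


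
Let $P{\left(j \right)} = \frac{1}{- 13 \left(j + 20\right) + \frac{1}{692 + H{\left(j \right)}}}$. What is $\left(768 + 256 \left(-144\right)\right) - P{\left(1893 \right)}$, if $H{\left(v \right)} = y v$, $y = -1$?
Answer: $- \frac{1078103415119}{29867670} \approx -36096.0$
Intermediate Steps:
$H{\left(v \right)} = - v$
$P{\left(j \right)} = \frac{1}{-260 + \frac{1}{692 - j} - 13 j}$ ($P{\left(j \right)} = \frac{1}{- 13 \left(j + 20\right) + \frac{1}{692 - j}} = \frac{1}{- 13 \left(20 + j\right) + \frac{1}{692 - j}} = \frac{1}{\left(-260 - 13 j\right) + \frac{1}{692 - j}} = \frac{1}{-260 + \frac{1}{692 - j} - 13 j}$)
$\left(768 + 256 \left(-144\right)\right) - P{\left(1893 \right)} = \left(768 + 256 \left(-144\right)\right) - \frac{-692 + 1893}{179919 - 13 \cdot 1893^{2} + 8736 \cdot 1893} = \left(768 - 36864\right) - \frac{1}{179919 - 46584837 + 16537248} \cdot 1201 = -36096 - \frac{1}{179919 - 46584837 + 16537248} \cdot 1201 = -36096 - \frac{1}{-29867670} \cdot 1201 = -36096 - \left(- \frac{1}{29867670}\right) 1201 = -36096 - - \frac{1201}{29867670} = -36096 + \frac{1201}{29867670} = - \frac{1078103415119}{29867670}$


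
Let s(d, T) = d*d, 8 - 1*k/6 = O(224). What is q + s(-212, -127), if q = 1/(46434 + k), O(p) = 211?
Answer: 2032187905/45216 ≈ 44944.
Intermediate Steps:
k = -1218 (k = 48 - 6*211 = 48 - 1266 = -1218)
s(d, T) = d**2
q = 1/45216 (q = 1/(46434 - 1218) = 1/45216 ≈ 2.2116e-5)
q + s(-212, -127) = 1/45216 + (-212)**2 = 1/45216 + 44944 = 2032187905/45216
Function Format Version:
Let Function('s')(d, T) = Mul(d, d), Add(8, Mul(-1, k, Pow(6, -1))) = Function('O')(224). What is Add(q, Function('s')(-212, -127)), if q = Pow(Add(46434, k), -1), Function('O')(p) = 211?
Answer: Rational(2032187905, 45216) ≈ 44944.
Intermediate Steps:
k = -1218 (k = Add(48, Mul(-6, 211)) = Add(48, -1266) = -1218)
Function('s')(d, T) = Pow(d, 2)
q = Rational(1, 45216) (q = Pow(Add(46434, -1218), -1) = Pow(45216, -1) = Rational(1, 45216) ≈ 2.2116e-5)
Add(q, Function('s')(-212, -127)) = Add(Rational(1, 45216), Pow(-212, 2)) = Add(Rational(1, 45216), 44944) = Rational(2032187905, 45216)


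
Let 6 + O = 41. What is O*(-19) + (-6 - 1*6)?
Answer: -677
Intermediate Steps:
O = 35 (O = -6 + 41 = 35)
O*(-19) + (-6 - 1*6) = 35*(-19) + (-6 - 1*6) = -665 + (-6 - 6) = -665 - 12 = -677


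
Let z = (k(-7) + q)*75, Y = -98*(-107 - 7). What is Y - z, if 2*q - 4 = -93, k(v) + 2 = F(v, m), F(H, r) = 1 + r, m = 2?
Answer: 28869/2 ≈ 14435.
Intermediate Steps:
k(v) = 1 (k(v) = -2 + (1 + 2) = -2 + 3 = 1)
q = -89/2 (q = 2 + (½)*(-93) = 2 - 93/2 = -89/2 ≈ -44.500)
Y = 11172 (Y = -98*(-114) = 11172)
z = -6525/2 (z = (1 - 89/2)*75 = -87/2*75 = -6525/2 ≈ -3262.5)
Y - z = 11172 - 1*(-6525/2) = 11172 + 6525/2 = 28869/2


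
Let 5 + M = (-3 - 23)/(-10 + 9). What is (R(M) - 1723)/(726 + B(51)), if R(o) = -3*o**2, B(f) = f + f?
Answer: -1523/414 ≈ -3.6787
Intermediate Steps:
B(f) = 2*f
M = 21 (M = -5 + (-3 - 23)/(-10 + 9) = -5 - 26/(-1) = -5 - 26*(-1) = -5 + 26 = 21)
(R(M) - 1723)/(726 + B(51)) = (-3*21**2 - 1723)/(726 + 2*51) = (-3*441 - 1723)/(726 + 102) = (-1323 - 1723)/828 = -3046*1/828 = -1523/414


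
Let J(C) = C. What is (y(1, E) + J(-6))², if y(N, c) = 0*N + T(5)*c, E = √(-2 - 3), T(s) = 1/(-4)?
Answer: (24 + I*√5)²/16 ≈ 35.688 + 6.7082*I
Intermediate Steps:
T(s) = -¼
E = I*√5 (E = √(-5) = I*√5 ≈ 2.2361*I)
y(N, c) = -c/4 (y(N, c) = 0*N - c/4 = 0 - c/4 = -c/4)
(y(1, E) + J(-6))² = (-I*√5/4 - 6)² = (-6 - I*√5/4)²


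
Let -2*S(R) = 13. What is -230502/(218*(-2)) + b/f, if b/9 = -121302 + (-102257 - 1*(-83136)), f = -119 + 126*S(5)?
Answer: 95903841/51121 ≈ 1876.0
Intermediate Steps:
S(R) = -13/2 (S(R) = -½*13 = -13/2)
f = -938 (f = -119 + 126*(-13/2) = -119 - 819 = -938)
b = -1263807 (b = 9*(-121302 + (-102257 - 1*(-83136))) = 9*(-121302 + (-102257 + 83136)) = 9*(-121302 - 19121) = 9*(-140423) = -1263807)
-230502/(218*(-2)) + b/f = -230502/(218*(-2)) - 1263807/(-938) = -230502/(-436) - 1263807*(-1/938) = -230502*(-1/436) + 1263807/938 = 115251/218 + 1263807/938 = 95903841/51121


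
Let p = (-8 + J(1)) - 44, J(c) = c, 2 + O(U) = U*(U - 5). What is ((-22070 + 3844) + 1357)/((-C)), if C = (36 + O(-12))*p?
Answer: -5623/4046 ≈ -1.3898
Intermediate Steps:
O(U) = -2 + U*(-5 + U) (O(U) = -2 + U*(U - 5) = -2 + U*(-5 + U))
p = -51 (p = (-8 + 1) - 44 = -7 - 44 = -51)
C = -12138 (C = (36 + (-2 + (-12)² - 5*(-12)))*(-51) = (36 + (-2 + 144 + 60))*(-51) = (36 + 202)*(-51) = 238*(-51) = -12138)
((-22070 + 3844) + 1357)/((-C)) = ((-22070 + 3844) + 1357)/((-1*(-12138))) = (-18226 + 1357)/12138 = -16869*1/12138 = -5623/4046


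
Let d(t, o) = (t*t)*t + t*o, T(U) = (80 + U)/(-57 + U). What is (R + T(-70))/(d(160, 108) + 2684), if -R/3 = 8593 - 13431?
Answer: 460817/130681857 ≈ 0.0035263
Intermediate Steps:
T(U) = (80 + U)/(-57 + U)
R = 14514 (R = -3*(8593 - 13431) = -3*(-4838) = 14514)
d(t, o) = t**3 + o*t (d(t, o) = t**2*t + o*t = t**3 + o*t)
(R + T(-70))/(d(160, 108) + 2684) = (14514 + (80 - 70)/(-57 - 70))/(160*(108 + 160**2) + 2684) = (14514 + 10/(-127))/(160*(108 + 25600) + 2684) = (14514 - 1/127*10)/(160*25708 + 2684) = (14514 - 10/127)/(4113280 + 2684) = (1843268/127)/4115964 = (1843268/127)*(1/4115964) = 460817/130681857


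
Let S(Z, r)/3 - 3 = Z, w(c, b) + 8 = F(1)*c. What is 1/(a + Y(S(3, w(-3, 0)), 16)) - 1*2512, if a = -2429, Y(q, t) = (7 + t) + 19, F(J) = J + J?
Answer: -5996145/2387 ≈ -2512.0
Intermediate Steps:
F(J) = 2*J
w(c, b) = -8 + 2*c (w(c, b) = -8 + (2*1)*c = -8 + 2*c)
S(Z, r) = 9 + 3*Z
Y(q, t) = 26 + t
1/(a + Y(S(3, w(-3, 0)), 16)) - 1*2512 = 1/(-2429 + (26 + 16)) - 1*2512 = 1/(-2429 + 42) - 2512 = 1/(-2387) - 2512 = -1/2387 - 2512 = -5996145/2387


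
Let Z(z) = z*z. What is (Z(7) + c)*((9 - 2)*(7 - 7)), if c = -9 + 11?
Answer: 0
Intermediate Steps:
Z(z) = z**2
c = 2
(Z(7) + c)*((9 - 2)*(7 - 7)) = (7**2 + 2)*((9 - 2)*(7 - 7)) = (49 + 2)*(7*0) = 51*0 = 0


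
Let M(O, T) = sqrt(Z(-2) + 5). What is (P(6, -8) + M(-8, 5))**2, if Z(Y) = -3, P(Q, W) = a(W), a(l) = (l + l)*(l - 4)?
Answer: (192 + sqrt(2))**2 ≈ 37409.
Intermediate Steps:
a(l) = 2*l*(-4 + l) (a(l) = (2*l)*(-4 + l) = 2*l*(-4 + l))
P(Q, W) = 2*W*(-4 + W)
M(O, T) = sqrt(2) (M(O, T) = sqrt(-3 + 5) = sqrt(2))
(P(6, -8) + M(-8, 5))**2 = (2*(-8)*(-4 - 8) + sqrt(2))**2 = (2*(-8)*(-12) + sqrt(2))**2 = (192 + sqrt(2))**2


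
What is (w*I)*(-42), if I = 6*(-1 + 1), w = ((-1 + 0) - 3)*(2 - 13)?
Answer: 0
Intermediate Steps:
w = 44 (w = (-1 - 3)*(-11) = -4*(-11) = 44)
I = 0 (I = 6*0 = 0)
(w*I)*(-42) = (44*0)*(-42) = 0*(-42) = 0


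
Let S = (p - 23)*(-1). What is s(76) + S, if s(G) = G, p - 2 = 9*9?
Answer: 16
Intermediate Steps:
p = 83 (p = 2 + 9*9 = 2 + 81 = 83)
S = -60 (S = (83 - 23)*(-1) = 60*(-1) = -60)
s(76) + S = 76 - 60 = 16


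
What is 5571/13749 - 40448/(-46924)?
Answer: 68127763/53763173 ≈ 1.2672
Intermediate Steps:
5571/13749 - 40448/(-46924) = 5571*(1/13749) - 40448*(-1/46924) = 1857/4583 + 10112/11731 = 68127763/53763173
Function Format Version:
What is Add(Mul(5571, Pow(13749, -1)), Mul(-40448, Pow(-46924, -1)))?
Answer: Rational(68127763, 53763173) ≈ 1.2672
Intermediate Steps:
Add(Mul(5571, Pow(13749, -1)), Mul(-40448, Pow(-46924, -1))) = Add(Mul(5571, Rational(1, 13749)), Mul(-40448, Rational(-1, 46924))) = Add(Rational(1857, 4583), Rational(10112, 11731)) = Rational(68127763, 53763173)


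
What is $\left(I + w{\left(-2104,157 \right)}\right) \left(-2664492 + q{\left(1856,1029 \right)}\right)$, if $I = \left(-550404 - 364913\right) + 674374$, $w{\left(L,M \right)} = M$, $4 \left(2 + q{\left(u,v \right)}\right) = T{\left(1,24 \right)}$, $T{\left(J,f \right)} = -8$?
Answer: $641573333856$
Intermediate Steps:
$q{\left(u,v \right)} = -4$ ($q{\left(u,v \right)} = -2 + \frac{1}{4} \left(-8\right) = -2 - 2 = -4$)
$I = -240943$ ($I = -915317 + 674374 = -240943$)
$\left(I + w{\left(-2104,157 \right)}\right) \left(-2664492 + q{\left(1856,1029 \right)}\right) = \left(-240943 + 157\right) \left(-2664492 - 4\right) = \left(-240786\right) \left(-2664496\right) = 641573333856$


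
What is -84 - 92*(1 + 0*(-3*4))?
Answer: -176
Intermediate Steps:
-84 - 92*(1 + 0*(-3*4)) = -84 - 92*(1 + 0*(-12)) = -84 - 92*(1 + 0) = -84 - 92*1 = -84 - 92 = -176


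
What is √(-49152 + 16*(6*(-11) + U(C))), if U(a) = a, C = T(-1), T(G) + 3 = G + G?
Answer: 4*I*√3143 ≈ 224.25*I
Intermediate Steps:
T(G) = -3 + 2*G (T(G) = -3 + (G + G) = -3 + 2*G)
C = -5 (C = -3 + 2*(-1) = -3 - 2 = -5)
√(-49152 + 16*(6*(-11) + U(C))) = √(-49152 + 16*(6*(-11) - 5)) = √(-49152 + 16*(-66 - 5)) = √(-49152 + 16*(-71)) = √(-49152 - 1136) = √(-50288) = 4*I*√3143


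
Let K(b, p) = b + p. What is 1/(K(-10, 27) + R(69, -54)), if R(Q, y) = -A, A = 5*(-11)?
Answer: 1/72 ≈ 0.013889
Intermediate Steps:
A = -55
R(Q, y) = 55 (R(Q, y) = -1*(-55) = 55)
1/(K(-10, 27) + R(69, -54)) = 1/((-10 + 27) + 55) = 1/(17 + 55) = 1/72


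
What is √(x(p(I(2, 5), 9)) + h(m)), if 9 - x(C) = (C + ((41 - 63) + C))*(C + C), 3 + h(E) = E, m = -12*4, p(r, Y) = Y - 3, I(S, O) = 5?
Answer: √78 ≈ 8.8318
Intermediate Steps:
p(r, Y) = -3 + Y
m = -48
h(E) = -3 + E
x(C) = 9 - 2*C*(-22 + 2*C) (x(C) = 9 - (C + ((41 - 63) + C))*(C + C) = 9 - (C + (-22 + C))*2*C = 9 - (-22 + 2*C)*2*C = 9 - 2*C*(-22 + 2*C))
√(x(p(I(2, 5), 9)) + h(m)) = √((9 - 4*(-3 + 9)² + 44*(-3 + 9)) + (-3 - 48)) = √((9 - 4*6² + 44*6) - 51) = √((9 - 4*36 + 264) - 51) = √((9 - 144 + 264) - 51) = √(129 - 51) = √78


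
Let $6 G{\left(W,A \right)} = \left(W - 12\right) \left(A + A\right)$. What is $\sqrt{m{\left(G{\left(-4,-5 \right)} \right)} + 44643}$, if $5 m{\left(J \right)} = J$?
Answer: $\frac{\sqrt{401835}}{3} \approx 211.3$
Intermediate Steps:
$G{\left(W,A \right)} = \frac{A \left(-12 + W\right)}{3}$ ($G{\left(W,A \right)} = \frac{\left(W - 12\right) \left(A + A\right)}{6} = \frac{\left(W - 12\right) 2 A}{6} = \frac{\left(-12 + W\right) 2 A}{6} = \frac{2 A \left(-12 + W\right)}{6} = \frac{A \left(-12 + W\right)}{3}$)
$m{\left(J \right)} = \frac{J}{5}$
$\sqrt{m{\left(G{\left(-4,-5 \right)} \right)} + 44643} = \sqrt{\frac{\frac{1}{3} \left(-5\right) \left(-12 - 4\right)}{5} + 44643} = \sqrt{\frac{\frac{1}{3} \left(-5\right) \left(-16\right)}{5} + 44643} = \sqrt{\frac{1}{5} \cdot \frac{80}{3} + 44643} = \sqrt{\frac{16}{3} + 44643} = \sqrt{\frac{133945}{3}} = \frac{\sqrt{401835}}{3}$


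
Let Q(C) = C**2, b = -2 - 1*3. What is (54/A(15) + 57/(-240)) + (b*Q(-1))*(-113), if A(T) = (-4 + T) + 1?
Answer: 45541/80 ≈ 569.26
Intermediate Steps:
b = -5 (b = -2 - 3 = -5)
A(T) = -3 + T
(54/A(15) + 57/(-240)) + (b*Q(-1))*(-113) = (54/(-3 + 15) + 57/(-240)) - 5*(-1)**2*(-113) = (54/12 + 57*(-1/240)) - 5*1*(-113) = (54*(1/12) - 19/80) - 5*(-113) = (9/2 - 19/80) + 565 = 341/80 + 565 = 45541/80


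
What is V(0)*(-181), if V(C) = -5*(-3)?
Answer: -2715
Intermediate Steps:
V(C) = 15
V(0)*(-181) = 15*(-181) = -2715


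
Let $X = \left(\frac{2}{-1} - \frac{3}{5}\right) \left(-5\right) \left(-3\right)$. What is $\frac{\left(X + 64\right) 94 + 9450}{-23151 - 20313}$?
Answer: $- \frac{1475}{5433} \approx -0.27149$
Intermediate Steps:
$X = -39$ ($X = \left(2 \left(-1\right) - \frac{3}{5}\right) \left(-5\right) \left(-3\right) = \left(-2 - \frac{3}{5}\right) \left(-5\right) \left(-3\right) = \left(- \frac{13}{5}\right) \left(-5\right) \left(-3\right) = 13 \left(-3\right) = -39$)
$\frac{\left(X + 64\right) 94 + 9450}{-23151 - 20313} = \frac{\left(-39 + 64\right) 94 + 9450}{-23151 - 20313} = \frac{25 \cdot 94 + 9450}{-43464} = \left(2350 + 9450\right) \left(- \frac{1}{43464}\right) = 11800 \left(- \frac{1}{43464}\right) = - \frac{1475}{5433}$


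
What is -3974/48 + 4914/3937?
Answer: -7704883/94488 ≈ -81.543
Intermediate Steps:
-3974/48 + 4914/3937 = -3974*1/48 + 4914*(1/3937) = -1987/24 + 4914/3937 = -7704883/94488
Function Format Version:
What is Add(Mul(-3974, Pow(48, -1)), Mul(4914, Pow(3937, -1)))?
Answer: Rational(-7704883, 94488) ≈ -81.543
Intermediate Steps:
Add(Mul(-3974, Pow(48, -1)), Mul(4914, Pow(3937, -1))) = Add(Mul(-3974, Rational(1, 48)), Mul(4914, Rational(1, 3937))) = Add(Rational(-1987, 24), Rational(4914, 3937)) = Rational(-7704883, 94488)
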